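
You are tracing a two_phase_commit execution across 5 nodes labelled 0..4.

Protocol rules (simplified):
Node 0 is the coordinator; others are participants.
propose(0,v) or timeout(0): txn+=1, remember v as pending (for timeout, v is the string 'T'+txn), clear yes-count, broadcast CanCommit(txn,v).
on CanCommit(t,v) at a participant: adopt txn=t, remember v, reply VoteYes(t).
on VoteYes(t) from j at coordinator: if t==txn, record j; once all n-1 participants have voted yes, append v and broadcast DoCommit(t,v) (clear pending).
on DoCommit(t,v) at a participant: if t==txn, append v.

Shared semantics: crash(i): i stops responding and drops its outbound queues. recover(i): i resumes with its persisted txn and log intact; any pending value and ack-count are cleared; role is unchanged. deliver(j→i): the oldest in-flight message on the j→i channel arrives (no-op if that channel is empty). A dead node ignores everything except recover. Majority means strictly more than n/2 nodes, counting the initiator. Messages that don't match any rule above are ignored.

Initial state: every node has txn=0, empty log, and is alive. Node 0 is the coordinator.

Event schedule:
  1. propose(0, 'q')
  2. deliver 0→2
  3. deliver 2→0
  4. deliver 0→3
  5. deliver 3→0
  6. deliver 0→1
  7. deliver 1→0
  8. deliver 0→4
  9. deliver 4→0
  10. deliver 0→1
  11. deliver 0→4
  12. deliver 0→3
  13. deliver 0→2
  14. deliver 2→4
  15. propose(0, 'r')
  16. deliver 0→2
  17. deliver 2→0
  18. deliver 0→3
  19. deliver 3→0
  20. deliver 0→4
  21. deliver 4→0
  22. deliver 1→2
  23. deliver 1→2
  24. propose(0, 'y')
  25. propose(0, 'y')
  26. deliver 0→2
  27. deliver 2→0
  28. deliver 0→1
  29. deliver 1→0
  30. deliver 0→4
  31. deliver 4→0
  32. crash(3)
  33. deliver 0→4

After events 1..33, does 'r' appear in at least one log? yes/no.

no

e1 propose(0,'q'): 0[coor,t=1,-]
e2 deliver 0→2: 2[part,t=1,-]
e3 deliver 2→0: ·
e4 deliver 0→3: 3[part,t=1,-]
e5 deliver 3→0: ·
e6 deliver 0→1: 1[part,t=1,-]
e7 deliver 1→0: ·
e8 deliver 0→4: 4[part,t=1,-]
e9 deliver 4→0: 0[coor,t=1,q]
e10 deliver 0→1: 1[part,t=1,q]
e11 deliver 0→4: 4[part,t=1,q]
e12 deliver 0→3: 3[part,t=1,q]
e13 deliver 0→2: 2[part,t=1,q]
e14 deliver 2→4: ·
e15 propose(0,'r'): 0[coor,t=2,q]
e16 deliver 0→2: 2[part,t=2,q]
e17 deliver 2→0: ·
e18 deliver 0→3: 3[part,t=2,q]
e19 deliver 3→0: ·
e20 deliver 0→4: 4[part,t=2,q]
e21 deliver 4→0: ·
e22 deliver 1→2: ·
e23 deliver 1→2: ·
e24 propose(0,'y'): 0[coor,t=3,q]
e25 propose(0,'y'): 0[coor,t=4,q]
e26 deliver 0→2: 2[part,t=3,q]
e27 deliver 2→0: ·
e28 deliver 0→1: 1[part,t=2,q]
e29 deliver 1→0: ·
e30 deliver 0→4: 4[part,t=3,q]
e31 deliver 4→0: ·
e32 crash(3): 3[✗part,t=2,q]
e33 deliver 0→4: 4[part,t=4,q]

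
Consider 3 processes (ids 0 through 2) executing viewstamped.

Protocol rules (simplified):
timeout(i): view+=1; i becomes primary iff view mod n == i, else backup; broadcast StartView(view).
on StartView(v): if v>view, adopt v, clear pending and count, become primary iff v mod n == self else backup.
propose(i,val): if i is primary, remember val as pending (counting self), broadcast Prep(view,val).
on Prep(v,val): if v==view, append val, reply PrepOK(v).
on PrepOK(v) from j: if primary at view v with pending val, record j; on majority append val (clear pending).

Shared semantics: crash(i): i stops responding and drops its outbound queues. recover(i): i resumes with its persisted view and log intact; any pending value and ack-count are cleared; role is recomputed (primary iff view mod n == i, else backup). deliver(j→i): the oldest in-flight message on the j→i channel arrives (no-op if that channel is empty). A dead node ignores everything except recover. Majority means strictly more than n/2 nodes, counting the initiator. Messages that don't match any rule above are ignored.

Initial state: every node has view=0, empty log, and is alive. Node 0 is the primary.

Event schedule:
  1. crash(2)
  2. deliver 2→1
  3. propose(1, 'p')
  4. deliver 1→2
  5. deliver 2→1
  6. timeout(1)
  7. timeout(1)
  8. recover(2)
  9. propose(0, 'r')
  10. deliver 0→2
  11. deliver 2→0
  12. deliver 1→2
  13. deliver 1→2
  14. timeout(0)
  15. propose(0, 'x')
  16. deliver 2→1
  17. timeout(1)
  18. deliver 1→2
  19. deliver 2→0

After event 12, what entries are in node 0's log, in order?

r

step 1 crash(2): 2={✗back,v=0,log=-}
step 2 deliver 2→1: —
step 3 propose(1,'p'): —
step 4 deliver 1→2: —
step 5 deliver 2→1: —
step 6 timeout(1): 1={prim,v=1,log=-}
step 7 timeout(1): 1={back,v=2,log=-}
step 8 recover(2): 2={back,v=0,log=-}
step 9 propose(0,'r'): —
step 10 deliver 0→2: 2={back,v=0,log=r}
step 11 deliver 2→0: 0={prim,v=0,log=r}
step 12 deliver 1→2: 2={back,v=1,log=r}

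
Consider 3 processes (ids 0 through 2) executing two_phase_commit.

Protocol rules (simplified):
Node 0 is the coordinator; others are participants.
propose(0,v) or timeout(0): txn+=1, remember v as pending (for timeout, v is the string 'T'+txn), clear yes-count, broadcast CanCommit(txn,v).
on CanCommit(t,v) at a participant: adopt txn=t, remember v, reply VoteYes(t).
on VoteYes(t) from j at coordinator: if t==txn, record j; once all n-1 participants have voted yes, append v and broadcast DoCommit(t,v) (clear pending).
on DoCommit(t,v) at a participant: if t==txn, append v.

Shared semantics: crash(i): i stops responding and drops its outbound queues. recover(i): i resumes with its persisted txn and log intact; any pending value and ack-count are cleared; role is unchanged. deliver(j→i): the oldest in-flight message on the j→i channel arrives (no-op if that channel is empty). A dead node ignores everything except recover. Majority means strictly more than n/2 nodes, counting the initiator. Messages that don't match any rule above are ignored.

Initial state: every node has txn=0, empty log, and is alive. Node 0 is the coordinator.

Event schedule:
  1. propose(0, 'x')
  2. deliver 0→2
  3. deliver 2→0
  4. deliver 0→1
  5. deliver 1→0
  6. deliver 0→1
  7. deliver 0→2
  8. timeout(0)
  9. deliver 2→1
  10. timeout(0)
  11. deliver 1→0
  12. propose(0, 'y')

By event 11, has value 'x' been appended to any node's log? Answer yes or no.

after 1 — propose(0,'x'): n0:coor/t1/[-]
after 2 — deliver 0→2: n2:part/t1/[-]
after 3 — deliver 2→0: ·
after 4 — deliver 0→1: n1:part/t1/[-]
after 5 — deliver 1→0: n0:coor/t1/[x]
after 6 — deliver 0→1: n1:part/t1/[x]
after 7 — deliver 0→2: n2:part/t1/[x]
after 8 — timeout(0): n0:coor/t2/[x]
after 9 — deliver 2→1: ·
after 10 — timeout(0): n0:coor/t3/[x]
after 11 — deliver 1→0: ·

yes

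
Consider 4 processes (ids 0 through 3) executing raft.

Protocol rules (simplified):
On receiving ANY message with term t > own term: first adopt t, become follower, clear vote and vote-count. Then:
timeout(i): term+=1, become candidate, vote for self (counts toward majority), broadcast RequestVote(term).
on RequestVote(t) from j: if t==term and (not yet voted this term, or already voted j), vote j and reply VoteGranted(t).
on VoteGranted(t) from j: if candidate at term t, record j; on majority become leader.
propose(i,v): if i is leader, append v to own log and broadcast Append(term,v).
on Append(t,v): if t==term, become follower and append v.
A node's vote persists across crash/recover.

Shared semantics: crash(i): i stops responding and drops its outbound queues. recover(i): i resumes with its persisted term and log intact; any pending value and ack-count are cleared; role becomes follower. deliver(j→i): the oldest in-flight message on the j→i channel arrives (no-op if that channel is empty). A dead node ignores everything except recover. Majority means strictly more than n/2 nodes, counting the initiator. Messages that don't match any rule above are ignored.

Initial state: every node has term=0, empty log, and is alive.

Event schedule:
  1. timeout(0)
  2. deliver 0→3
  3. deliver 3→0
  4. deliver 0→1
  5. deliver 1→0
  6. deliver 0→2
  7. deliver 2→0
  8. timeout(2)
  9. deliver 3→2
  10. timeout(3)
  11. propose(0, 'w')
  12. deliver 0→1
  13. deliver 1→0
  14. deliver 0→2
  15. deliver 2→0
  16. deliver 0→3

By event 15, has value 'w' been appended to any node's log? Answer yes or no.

yes

after 1 — timeout(0): n0:cand/t1/[-]
after 2 — deliver 0→3: n3:foll/t1/[-]
after 3 — deliver 3→0: ·
after 4 — deliver 0→1: n1:foll/t1/[-]
after 5 — deliver 1→0: n0:lead/t1/[-]
after 6 — deliver 0→2: n2:foll/t1/[-]
after 7 — deliver 2→0: ·
after 8 — timeout(2): n2:cand/t2/[-]
after 9 — deliver 3→2: ·
after 10 — timeout(3): n3:cand/t2/[-]
after 11 — propose(0,'w'): n0:lead/t1/[w]
after 12 — deliver 0→1: n1:foll/t1/[w]
after 13 — deliver 1→0: ·
after 14 — deliver 0→2: ·
after 15 — deliver 2→0: n0:foll/t2/[w]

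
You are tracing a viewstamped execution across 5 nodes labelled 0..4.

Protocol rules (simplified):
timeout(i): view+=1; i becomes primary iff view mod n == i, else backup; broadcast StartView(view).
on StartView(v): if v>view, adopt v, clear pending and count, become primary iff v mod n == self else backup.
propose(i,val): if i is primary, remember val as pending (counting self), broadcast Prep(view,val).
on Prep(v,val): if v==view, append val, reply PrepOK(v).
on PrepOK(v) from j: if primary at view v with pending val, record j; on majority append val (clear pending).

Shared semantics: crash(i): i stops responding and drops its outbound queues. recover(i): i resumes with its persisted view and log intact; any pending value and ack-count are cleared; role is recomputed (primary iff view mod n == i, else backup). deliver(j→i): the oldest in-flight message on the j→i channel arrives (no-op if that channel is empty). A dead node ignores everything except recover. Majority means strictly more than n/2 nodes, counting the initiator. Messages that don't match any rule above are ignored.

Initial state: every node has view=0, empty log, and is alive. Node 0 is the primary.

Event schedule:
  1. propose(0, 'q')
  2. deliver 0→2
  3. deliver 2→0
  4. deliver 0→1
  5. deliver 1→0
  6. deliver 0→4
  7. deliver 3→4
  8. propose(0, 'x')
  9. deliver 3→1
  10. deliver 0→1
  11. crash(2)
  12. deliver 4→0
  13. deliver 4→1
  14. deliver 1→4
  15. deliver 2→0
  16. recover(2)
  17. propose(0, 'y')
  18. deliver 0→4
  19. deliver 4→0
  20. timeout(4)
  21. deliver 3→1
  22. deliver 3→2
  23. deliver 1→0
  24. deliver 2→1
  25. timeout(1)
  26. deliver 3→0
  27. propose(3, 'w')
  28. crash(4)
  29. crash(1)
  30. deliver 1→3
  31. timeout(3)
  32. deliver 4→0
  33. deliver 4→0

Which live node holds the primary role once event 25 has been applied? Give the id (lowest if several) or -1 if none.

0

step 1 propose(0,'q'): —
step 2 deliver 0→2: 2={back,v=0,log=q}
step 3 deliver 2→0: —
step 4 deliver 0→1: 1={back,v=0,log=q}
step 5 deliver 1→0: 0={prim,v=0,log=q}
step 6 deliver 0→4: 4={back,v=0,log=q}
step 7 deliver 3→4: —
step 8 propose(0,'x'): —
step 9 deliver 3→1: —
step 10 deliver 0→1: 1={back,v=0,log=q,x}
step 11 crash(2): 2={✗back,v=0,log=q}
step 12 deliver 4→0: —
step 13 deliver 4→1: —
step 14 deliver 1→4: —
step 15 deliver 2→0: —
step 16 recover(2): 2={back,v=0,log=q}
step 17 propose(0,'y'): —
step 18 deliver 0→4: 4={back,v=0,log=q,x}
step 19 deliver 4→0: —
step 20 timeout(4): 4={back,v=1,log=q,x}
step 21 deliver 3→1: —
step 22 deliver 3→2: —
step 23 deliver 1→0: 0={prim,v=0,log=q,y}
step 24 deliver 2→1: —
step 25 timeout(1): 1={prim,v=1,log=q,x}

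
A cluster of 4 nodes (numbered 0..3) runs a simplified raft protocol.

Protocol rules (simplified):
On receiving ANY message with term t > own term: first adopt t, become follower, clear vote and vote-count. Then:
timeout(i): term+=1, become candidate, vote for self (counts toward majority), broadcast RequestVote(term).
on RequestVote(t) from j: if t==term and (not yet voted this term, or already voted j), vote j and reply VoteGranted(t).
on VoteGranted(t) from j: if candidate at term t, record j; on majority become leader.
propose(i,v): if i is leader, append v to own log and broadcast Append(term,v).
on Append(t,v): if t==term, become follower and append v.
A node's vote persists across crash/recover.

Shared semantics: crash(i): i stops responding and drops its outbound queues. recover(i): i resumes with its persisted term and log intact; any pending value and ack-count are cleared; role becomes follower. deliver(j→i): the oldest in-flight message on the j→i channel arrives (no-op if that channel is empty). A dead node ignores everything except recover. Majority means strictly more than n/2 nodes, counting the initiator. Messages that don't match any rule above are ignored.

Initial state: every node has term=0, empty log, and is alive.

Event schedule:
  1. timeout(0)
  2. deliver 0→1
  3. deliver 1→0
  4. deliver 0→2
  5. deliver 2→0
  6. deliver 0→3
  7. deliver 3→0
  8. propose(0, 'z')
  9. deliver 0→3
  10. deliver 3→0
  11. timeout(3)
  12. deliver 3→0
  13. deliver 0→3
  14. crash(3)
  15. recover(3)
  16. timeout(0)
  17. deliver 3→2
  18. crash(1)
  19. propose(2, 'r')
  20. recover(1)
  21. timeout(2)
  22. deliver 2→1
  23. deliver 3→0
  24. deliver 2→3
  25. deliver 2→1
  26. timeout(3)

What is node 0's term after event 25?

1. timeout(0):  <0:cand t1 ->
2. deliver 0→1:  <1:foll t1 ->
3. deliver 1→0:  nop
4. deliver 0→2:  <2:foll t1 ->
5. deliver 2→0:  <0:lead t1 ->
6. deliver 0→3:  <3:foll t1 ->
7. deliver 3→0:  nop
8. propose(0,'z'):  <0:lead t1 z>
9. deliver 0→3:  <3:foll t1 z>
10. deliver 3→0:  nop
11. timeout(3):  <3:cand t2 z>
12. deliver 3→0:  <0:foll t2 z>
13. deliver 0→3:  nop
14. crash(3):  <3:✗cand t2 z>
15. recover(3):  <3:foll t2 z>
16. timeout(0):  <0:cand t3 z>
17. deliver 3→2:  nop
18. crash(1):  <1:✗foll t1 ->
19. propose(2,'r'):  nop
20. recover(1):  <1:foll t1 ->
21. timeout(2):  <2:cand t2 ->
22. deliver 2→1:  <1:foll t2 ->
23. deliver 3→0:  nop
24. deliver 2→3:  nop
25. deliver 2→1:  nop

3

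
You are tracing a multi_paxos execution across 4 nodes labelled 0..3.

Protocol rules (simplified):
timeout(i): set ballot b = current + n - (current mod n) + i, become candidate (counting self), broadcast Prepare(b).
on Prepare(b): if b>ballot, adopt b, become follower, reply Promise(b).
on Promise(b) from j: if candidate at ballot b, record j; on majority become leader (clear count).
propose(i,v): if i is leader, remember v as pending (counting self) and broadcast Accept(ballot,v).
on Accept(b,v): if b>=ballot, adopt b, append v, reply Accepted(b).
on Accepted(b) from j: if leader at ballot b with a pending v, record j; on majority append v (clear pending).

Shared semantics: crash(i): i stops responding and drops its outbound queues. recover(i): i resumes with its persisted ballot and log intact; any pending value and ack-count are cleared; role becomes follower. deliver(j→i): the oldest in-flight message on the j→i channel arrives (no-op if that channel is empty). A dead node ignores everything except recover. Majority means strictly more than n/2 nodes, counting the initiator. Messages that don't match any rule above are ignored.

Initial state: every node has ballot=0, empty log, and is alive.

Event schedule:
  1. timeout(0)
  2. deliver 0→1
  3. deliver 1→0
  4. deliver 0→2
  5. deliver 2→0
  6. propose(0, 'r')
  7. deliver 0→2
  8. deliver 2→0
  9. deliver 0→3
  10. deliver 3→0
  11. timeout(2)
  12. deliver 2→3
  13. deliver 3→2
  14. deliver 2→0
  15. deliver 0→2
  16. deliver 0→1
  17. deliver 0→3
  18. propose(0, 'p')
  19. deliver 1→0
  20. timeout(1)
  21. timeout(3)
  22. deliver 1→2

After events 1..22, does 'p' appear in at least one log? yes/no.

no

after 1 — timeout(0): n0:cand/b4/[-]
after 2 — deliver 0→1: n1:foll/b4/[-]
after 3 — deliver 1→0: ·
after 4 — deliver 0→2: n2:foll/b4/[-]
after 5 — deliver 2→0: n0:lead/b4/[-]
after 6 — propose(0,'r'): ·
after 7 — deliver 0→2: n2:foll/b4/[r]
after 8 — deliver 2→0: ·
after 9 — deliver 0→3: n3:foll/b4/[-]
after 10 — deliver 3→0: ·
after 11 — timeout(2): n2:cand/b10/[r]
after 12 — deliver 2→3: n3:foll/b10/[-]
after 13 — deliver 3→2: ·
after 14 — deliver 2→0: n0:foll/b10/[-]
after 15 — deliver 0→2: n2:lead/b10/[r]
after 16 — deliver 0→1: n1:foll/b4/[r]
after 17 — deliver 0→3: ·
after 18 — propose(0,'p'): ·
after 19 — deliver 1→0: ·
after 20 — timeout(1): n1:cand/b9/[r]
after 21 — timeout(3): n3:cand/b15/[-]
after 22 — deliver 1→2: ·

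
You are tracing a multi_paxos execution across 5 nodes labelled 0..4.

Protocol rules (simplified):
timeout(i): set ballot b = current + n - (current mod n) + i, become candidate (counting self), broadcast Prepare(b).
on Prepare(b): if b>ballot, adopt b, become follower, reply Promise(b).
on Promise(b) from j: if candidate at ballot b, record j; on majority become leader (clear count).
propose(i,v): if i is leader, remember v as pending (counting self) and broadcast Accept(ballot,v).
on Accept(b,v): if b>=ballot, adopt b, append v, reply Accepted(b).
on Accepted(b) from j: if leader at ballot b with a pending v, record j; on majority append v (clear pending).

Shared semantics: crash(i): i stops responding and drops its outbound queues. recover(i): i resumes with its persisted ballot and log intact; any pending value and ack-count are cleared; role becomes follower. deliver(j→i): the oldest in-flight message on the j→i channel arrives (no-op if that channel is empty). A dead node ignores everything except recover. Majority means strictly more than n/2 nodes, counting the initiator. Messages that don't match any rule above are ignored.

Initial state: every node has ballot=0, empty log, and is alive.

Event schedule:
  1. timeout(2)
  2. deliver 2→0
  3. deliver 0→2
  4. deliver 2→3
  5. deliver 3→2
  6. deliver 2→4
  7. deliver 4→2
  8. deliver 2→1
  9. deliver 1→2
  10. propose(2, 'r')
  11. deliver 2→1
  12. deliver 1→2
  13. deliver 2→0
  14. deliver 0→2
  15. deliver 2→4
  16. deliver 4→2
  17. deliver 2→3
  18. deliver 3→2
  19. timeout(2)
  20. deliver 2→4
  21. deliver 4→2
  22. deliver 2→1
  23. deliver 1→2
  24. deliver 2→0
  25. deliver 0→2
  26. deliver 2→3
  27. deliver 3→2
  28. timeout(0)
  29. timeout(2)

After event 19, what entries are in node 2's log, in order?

[1] timeout(2) → N2(cand b7 [-])
[2] deliver 2→0 → N0(foll b7 [-])
[3] deliver 0→2 → ∅
[4] deliver 2→3 → N3(foll b7 [-])
[5] deliver 3→2 → N2(lead b7 [-])
[6] deliver 2→4 → N4(foll b7 [-])
[7] deliver 4→2 → ∅
[8] deliver 2→1 → N1(foll b7 [-])
[9] deliver 1→2 → ∅
[10] propose(2,'r') → ∅
[11] deliver 2→1 → N1(foll b7 [r])
[12] deliver 1→2 → ∅
[13] deliver 2→0 → N0(foll b7 [r])
[14] deliver 0→2 → N2(lead b7 [r])
[15] deliver 2→4 → N4(foll b7 [r])
[16] deliver 4→2 → ∅
[17] deliver 2→3 → N3(foll b7 [r])
[18] deliver 3→2 → ∅
[19] timeout(2) → N2(cand b12 [r])

r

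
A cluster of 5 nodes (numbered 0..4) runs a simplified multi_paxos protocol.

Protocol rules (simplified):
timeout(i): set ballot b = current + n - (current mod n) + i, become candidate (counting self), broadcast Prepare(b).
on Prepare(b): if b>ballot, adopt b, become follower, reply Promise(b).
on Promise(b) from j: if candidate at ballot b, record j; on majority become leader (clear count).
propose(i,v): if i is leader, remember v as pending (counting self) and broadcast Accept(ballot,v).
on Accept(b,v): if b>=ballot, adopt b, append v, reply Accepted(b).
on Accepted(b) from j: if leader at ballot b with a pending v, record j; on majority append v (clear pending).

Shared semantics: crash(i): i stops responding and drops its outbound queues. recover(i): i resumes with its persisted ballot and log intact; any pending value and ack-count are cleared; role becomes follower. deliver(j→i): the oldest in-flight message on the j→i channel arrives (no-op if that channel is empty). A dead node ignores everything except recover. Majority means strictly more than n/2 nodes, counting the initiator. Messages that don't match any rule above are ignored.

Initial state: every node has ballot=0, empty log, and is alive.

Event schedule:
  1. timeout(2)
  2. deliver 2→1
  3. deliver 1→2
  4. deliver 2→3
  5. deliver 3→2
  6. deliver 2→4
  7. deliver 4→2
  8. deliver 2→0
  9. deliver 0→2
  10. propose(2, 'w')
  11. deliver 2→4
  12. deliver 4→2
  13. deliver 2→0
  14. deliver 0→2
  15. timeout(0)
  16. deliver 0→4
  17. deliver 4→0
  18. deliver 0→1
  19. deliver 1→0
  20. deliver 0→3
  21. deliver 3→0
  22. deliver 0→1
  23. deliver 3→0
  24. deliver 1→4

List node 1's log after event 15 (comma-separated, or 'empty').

empty

step 1 timeout(2): 2={cand,b=7,log=-}
step 2 deliver 2→1: 1={foll,b=7,log=-}
step 3 deliver 1→2: —
step 4 deliver 2→3: 3={foll,b=7,log=-}
step 5 deliver 3→2: 2={lead,b=7,log=-}
step 6 deliver 2→4: 4={foll,b=7,log=-}
step 7 deliver 4→2: —
step 8 deliver 2→0: 0={foll,b=7,log=-}
step 9 deliver 0→2: —
step 10 propose(2,'w'): —
step 11 deliver 2→4: 4={foll,b=7,log=w}
step 12 deliver 4→2: —
step 13 deliver 2→0: 0={foll,b=7,log=w}
step 14 deliver 0→2: 2={lead,b=7,log=w}
step 15 timeout(0): 0={cand,b=10,log=w}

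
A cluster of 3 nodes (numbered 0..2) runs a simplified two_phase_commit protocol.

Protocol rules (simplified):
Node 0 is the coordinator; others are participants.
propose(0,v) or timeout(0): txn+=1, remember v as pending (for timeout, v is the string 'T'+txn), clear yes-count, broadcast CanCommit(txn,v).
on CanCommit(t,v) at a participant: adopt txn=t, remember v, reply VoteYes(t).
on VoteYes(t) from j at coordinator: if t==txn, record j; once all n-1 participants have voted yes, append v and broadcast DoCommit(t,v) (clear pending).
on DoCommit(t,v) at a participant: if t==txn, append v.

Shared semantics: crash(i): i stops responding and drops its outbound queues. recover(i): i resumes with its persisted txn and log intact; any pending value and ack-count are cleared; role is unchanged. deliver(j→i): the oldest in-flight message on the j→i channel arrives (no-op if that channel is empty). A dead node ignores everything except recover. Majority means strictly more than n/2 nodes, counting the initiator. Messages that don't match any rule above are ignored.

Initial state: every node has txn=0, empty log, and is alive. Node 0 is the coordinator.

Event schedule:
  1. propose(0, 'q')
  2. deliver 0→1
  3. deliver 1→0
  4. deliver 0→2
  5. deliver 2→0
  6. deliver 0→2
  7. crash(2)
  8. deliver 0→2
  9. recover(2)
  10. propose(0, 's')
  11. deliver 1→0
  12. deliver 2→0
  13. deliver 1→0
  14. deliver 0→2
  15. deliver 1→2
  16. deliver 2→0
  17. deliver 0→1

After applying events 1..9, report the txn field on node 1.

1. propose(0,'q'):  <0:coor t1 ->
2. deliver 0→1:  <1:part t1 ->
3. deliver 1→0:  nop
4. deliver 0→2:  <2:part t1 ->
5. deliver 2→0:  <0:coor t1 q>
6. deliver 0→2:  <2:part t1 q>
7. crash(2):  <2:✗part t1 q>
8. deliver 0→2:  nop
9. recover(2):  <2:part t1 q>

1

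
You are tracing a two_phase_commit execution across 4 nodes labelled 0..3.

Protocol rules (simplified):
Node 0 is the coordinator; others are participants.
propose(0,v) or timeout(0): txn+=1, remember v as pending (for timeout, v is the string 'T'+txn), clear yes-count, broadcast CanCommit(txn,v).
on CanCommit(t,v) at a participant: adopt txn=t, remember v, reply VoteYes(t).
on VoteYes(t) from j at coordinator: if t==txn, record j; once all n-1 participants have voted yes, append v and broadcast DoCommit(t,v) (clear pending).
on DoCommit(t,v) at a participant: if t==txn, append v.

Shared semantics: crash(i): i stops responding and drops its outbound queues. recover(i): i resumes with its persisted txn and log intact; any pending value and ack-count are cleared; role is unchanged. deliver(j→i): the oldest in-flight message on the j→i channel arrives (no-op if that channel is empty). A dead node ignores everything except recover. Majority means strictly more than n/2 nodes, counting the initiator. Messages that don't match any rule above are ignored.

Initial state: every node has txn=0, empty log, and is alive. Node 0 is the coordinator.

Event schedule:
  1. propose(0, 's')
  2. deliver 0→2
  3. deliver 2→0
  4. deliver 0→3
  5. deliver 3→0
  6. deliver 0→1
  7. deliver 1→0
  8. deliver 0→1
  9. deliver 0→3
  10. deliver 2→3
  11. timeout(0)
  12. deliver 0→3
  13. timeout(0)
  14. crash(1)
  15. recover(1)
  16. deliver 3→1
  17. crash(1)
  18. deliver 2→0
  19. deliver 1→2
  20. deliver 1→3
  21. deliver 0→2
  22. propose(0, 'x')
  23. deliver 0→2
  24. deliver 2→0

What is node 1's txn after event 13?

step 1 propose(0,'s'): 0={coor,t=1,log=-}
step 2 deliver 0→2: 2={part,t=1,log=-}
step 3 deliver 2→0: —
step 4 deliver 0→3: 3={part,t=1,log=-}
step 5 deliver 3→0: —
step 6 deliver 0→1: 1={part,t=1,log=-}
step 7 deliver 1→0: 0={coor,t=1,log=s}
step 8 deliver 0→1: 1={part,t=1,log=s}
step 9 deliver 0→3: 3={part,t=1,log=s}
step 10 deliver 2→3: —
step 11 timeout(0): 0={coor,t=2,log=s}
step 12 deliver 0→3: 3={part,t=2,log=s}
step 13 timeout(0): 0={coor,t=3,log=s}

1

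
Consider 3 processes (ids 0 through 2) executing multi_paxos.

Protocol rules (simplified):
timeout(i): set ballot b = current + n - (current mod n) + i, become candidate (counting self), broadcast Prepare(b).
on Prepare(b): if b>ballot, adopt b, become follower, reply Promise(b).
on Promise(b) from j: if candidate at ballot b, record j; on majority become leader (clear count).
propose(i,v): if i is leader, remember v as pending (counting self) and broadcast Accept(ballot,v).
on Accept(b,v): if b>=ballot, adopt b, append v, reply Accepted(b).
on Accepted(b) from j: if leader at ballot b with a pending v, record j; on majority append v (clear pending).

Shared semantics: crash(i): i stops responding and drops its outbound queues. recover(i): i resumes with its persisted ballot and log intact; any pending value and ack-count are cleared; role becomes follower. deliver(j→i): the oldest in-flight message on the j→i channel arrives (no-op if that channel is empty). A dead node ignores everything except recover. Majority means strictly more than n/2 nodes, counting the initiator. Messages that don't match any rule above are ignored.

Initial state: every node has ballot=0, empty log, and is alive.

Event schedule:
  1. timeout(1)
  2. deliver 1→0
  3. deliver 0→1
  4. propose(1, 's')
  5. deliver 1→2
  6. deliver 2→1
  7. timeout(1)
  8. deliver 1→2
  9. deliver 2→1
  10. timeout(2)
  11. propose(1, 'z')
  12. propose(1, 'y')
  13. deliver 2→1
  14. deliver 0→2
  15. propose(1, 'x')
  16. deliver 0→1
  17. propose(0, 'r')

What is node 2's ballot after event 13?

8

e1 timeout(1): 1[cand,b=4,-]
e2 deliver 1→0: 0[foll,b=4,-]
e3 deliver 0→1: 1[lead,b=4,-]
e4 propose(1,'s'): ·
e5 deliver 1→2: 2[foll,b=4,-]
e6 deliver 2→1: ·
e7 timeout(1): 1[cand,b=7,-]
e8 deliver 1→2: 2[foll,b=4,s]
e9 deliver 2→1: ·
e10 timeout(2): 2[cand,b=8,s]
e11 propose(1,'z'): ·
e12 propose(1,'y'): ·
e13 deliver 2→1: 1[foll,b=8,-]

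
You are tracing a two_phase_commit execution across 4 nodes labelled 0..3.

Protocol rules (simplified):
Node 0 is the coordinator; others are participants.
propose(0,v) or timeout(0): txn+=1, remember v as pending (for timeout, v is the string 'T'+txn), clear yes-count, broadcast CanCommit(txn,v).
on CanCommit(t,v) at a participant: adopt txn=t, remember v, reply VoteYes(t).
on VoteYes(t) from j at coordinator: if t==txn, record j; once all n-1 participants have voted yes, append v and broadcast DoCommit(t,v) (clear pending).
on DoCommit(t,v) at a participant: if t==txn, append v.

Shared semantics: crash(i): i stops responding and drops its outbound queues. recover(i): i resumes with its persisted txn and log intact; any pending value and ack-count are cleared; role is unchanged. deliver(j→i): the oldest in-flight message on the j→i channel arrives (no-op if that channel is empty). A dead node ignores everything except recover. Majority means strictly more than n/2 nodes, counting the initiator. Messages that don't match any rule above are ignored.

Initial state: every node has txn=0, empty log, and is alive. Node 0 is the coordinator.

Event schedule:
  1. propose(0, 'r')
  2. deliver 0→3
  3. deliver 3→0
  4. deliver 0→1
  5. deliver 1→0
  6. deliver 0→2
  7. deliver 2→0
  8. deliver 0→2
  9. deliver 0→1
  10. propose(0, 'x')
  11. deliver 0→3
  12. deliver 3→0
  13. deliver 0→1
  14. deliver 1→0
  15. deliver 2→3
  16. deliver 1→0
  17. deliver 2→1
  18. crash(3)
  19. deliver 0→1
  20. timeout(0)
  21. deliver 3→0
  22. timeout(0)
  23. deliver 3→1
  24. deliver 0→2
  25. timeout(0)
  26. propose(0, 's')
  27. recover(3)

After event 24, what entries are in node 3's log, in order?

e1 propose(0,'r'): 0[coor,t=1,-]
e2 deliver 0→3: 3[part,t=1,-]
e3 deliver 3→0: ·
e4 deliver 0→1: 1[part,t=1,-]
e5 deliver 1→0: ·
e6 deliver 0→2: 2[part,t=1,-]
e7 deliver 2→0: 0[coor,t=1,r]
e8 deliver 0→2: 2[part,t=1,r]
e9 deliver 0→1: 1[part,t=1,r]
e10 propose(0,'x'): 0[coor,t=2,r]
e11 deliver 0→3: 3[part,t=1,r]
e12 deliver 3→0: ·
e13 deliver 0→1: 1[part,t=2,r]
e14 deliver 1→0: ·
e15 deliver 2→3: ·
e16 deliver 1→0: ·
e17 deliver 2→1: ·
e18 crash(3): 3[✗part,t=1,r]
e19 deliver 0→1: ·
e20 timeout(0): 0[coor,t=3,r]
e21 deliver 3→0: ·
e22 timeout(0): 0[coor,t=4,r]
e23 deliver 3→1: ·
e24 deliver 0→2: 2[part,t=2,r]

r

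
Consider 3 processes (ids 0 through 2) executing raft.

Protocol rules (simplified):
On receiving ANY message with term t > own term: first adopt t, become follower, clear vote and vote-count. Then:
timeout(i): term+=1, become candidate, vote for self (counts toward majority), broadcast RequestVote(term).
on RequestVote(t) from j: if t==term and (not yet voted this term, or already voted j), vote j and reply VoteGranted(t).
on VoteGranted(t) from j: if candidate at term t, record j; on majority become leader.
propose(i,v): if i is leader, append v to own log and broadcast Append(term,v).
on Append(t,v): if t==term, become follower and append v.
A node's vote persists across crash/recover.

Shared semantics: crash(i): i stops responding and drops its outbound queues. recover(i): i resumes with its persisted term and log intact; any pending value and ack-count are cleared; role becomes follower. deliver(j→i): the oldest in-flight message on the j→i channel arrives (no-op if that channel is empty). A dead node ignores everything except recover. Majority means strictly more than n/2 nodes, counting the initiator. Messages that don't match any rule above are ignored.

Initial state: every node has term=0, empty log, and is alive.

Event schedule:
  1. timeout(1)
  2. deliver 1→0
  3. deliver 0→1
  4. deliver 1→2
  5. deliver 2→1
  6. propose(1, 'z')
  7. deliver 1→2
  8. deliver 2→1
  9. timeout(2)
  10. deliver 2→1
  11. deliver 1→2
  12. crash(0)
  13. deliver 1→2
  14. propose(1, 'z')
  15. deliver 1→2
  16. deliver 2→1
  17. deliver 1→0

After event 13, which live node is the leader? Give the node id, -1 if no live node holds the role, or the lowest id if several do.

step 1 timeout(1): 1={cand,t=1,log=-}
step 2 deliver 1→0: 0={foll,t=1,log=-}
step 3 deliver 0→1: 1={lead,t=1,log=-}
step 4 deliver 1→2: 2={foll,t=1,log=-}
step 5 deliver 2→1: —
step 6 propose(1,'z'): 1={lead,t=1,log=z}
step 7 deliver 1→2: 2={foll,t=1,log=z}
step 8 deliver 2→1: —
step 9 timeout(2): 2={cand,t=2,log=z}
step 10 deliver 2→1: 1={foll,t=2,log=z}
step 11 deliver 1→2: 2={lead,t=2,log=z}
step 12 crash(0): 0={✗foll,t=1,log=-}
step 13 deliver 1→2: —

2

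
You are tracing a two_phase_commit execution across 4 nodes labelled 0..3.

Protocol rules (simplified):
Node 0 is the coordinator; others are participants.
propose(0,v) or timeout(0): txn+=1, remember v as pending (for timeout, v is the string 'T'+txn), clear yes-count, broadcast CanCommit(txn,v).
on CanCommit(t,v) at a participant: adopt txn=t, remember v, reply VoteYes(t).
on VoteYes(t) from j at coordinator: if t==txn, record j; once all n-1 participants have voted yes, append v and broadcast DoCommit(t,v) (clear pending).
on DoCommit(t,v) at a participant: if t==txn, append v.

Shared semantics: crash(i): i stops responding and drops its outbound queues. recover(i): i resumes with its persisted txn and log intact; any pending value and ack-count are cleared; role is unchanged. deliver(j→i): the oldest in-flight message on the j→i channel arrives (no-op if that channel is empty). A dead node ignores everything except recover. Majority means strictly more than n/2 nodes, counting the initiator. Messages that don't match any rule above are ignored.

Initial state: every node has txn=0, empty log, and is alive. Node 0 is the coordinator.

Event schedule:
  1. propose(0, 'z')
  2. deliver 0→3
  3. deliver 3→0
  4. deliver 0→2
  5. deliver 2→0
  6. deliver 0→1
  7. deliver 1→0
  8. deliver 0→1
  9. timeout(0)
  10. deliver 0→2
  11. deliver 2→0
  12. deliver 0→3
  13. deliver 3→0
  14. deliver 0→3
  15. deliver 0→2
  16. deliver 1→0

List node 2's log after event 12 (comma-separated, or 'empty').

e1 propose(0,'z'): 0[coor,t=1,-]
e2 deliver 0→3: 3[part,t=1,-]
e3 deliver 3→0: ·
e4 deliver 0→2: 2[part,t=1,-]
e5 deliver 2→0: ·
e6 deliver 0→1: 1[part,t=1,-]
e7 deliver 1→0: 0[coor,t=1,z]
e8 deliver 0→1: 1[part,t=1,z]
e9 timeout(0): 0[coor,t=2,z]
e10 deliver 0→2: 2[part,t=1,z]
e11 deliver 2→0: ·
e12 deliver 0→3: 3[part,t=1,z]

z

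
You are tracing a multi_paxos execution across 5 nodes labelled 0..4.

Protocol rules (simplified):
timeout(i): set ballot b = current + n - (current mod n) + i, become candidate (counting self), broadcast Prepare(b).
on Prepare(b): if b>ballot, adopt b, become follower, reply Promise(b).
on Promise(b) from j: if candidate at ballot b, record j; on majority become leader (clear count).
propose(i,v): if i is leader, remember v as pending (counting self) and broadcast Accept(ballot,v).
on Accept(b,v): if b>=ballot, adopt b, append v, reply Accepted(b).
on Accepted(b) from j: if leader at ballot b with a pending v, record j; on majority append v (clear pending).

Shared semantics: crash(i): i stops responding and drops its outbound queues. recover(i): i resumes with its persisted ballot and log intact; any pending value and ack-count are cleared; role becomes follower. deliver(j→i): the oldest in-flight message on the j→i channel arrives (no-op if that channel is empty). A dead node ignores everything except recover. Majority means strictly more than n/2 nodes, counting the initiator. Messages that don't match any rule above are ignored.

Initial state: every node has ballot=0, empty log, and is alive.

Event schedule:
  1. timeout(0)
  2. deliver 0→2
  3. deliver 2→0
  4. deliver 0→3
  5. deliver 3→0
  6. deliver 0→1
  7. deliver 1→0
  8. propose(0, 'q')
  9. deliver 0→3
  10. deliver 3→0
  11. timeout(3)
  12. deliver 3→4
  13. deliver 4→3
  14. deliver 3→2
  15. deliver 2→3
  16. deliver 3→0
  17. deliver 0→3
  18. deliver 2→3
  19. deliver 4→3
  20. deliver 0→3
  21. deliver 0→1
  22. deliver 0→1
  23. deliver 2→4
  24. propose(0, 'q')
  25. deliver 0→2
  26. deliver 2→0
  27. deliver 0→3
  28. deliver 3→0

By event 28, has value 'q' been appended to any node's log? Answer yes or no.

yes

after 1 — timeout(0): n0:cand/b5/[-]
after 2 — deliver 0→2: n2:foll/b5/[-]
after 3 — deliver 2→0: ·
after 4 — deliver 0→3: n3:foll/b5/[-]
after 5 — deliver 3→0: n0:lead/b5/[-]
after 6 — deliver 0→1: n1:foll/b5/[-]
after 7 — deliver 1→0: ·
after 8 — propose(0,'q'): ·
after 9 — deliver 0→3: n3:foll/b5/[q]
after 10 — deliver 3→0: ·
after 11 — timeout(3): n3:cand/b13/[q]
after 12 — deliver 3→4: n4:foll/b13/[-]
after 13 — deliver 4→3: ·
after 14 — deliver 3→2: n2:foll/b13/[-]
after 15 — deliver 2→3: n3:lead/b13/[q]
after 16 — deliver 3→0: n0:foll/b13/[-]
after 17 — deliver 0→3: ·
after 18 — deliver 2→3: ·
after 19 — deliver 4→3: ·
after 20 — deliver 0→3: ·
after 21 — deliver 0→1: n1:foll/b5/[q]
after 22 — deliver 0→1: ·
after 23 — deliver 2→4: ·
after 24 — propose(0,'q'): ·
after 25 — deliver 0→2: ·
after 26 — deliver 2→0: ·
after 27 — deliver 0→3: ·
after 28 — deliver 3→0: ·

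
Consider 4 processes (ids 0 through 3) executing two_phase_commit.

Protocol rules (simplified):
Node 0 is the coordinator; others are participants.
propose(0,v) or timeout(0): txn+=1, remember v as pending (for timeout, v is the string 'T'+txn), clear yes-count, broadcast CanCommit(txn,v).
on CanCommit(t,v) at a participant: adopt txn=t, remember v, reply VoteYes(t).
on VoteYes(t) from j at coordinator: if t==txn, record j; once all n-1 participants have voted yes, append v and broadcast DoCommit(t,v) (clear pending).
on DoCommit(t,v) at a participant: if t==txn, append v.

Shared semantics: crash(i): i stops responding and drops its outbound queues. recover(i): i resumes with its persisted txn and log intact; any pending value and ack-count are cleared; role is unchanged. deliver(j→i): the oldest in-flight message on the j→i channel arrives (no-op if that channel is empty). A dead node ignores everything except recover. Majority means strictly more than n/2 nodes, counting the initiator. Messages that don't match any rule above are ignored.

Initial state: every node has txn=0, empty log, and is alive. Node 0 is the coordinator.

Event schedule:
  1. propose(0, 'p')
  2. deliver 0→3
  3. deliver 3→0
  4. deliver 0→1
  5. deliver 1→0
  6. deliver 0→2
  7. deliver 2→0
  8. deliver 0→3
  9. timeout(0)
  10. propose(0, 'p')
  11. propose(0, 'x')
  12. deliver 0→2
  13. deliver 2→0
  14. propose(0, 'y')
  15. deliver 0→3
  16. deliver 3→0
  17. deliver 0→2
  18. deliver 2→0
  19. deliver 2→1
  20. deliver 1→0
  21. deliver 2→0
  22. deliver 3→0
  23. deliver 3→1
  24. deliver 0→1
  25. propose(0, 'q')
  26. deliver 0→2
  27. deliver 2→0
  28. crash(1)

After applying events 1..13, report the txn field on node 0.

step 1 propose(0,'p'): 0={coor,t=1,log=-}
step 2 deliver 0→3: 3={part,t=1,log=-}
step 3 deliver 3→0: —
step 4 deliver 0→1: 1={part,t=1,log=-}
step 5 deliver 1→0: —
step 6 deliver 0→2: 2={part,t=1,log=-}
step 7 deliver 2→0: 0={coor,t=1,log=p}
step 8 deliver 0→3: 3={part,t=1,log=p}
step 9 timeout(0): 0={coor,t=2,log=p}
step 10 propose(0,'p'): 0={coor,t=3,log=p}
step 11 propose(0,'x'): 0={coor,t=4,log=p}
step 12 deliver 0→2: 2={part,t=1,log=p}
step 13 deliver 2→0: —

4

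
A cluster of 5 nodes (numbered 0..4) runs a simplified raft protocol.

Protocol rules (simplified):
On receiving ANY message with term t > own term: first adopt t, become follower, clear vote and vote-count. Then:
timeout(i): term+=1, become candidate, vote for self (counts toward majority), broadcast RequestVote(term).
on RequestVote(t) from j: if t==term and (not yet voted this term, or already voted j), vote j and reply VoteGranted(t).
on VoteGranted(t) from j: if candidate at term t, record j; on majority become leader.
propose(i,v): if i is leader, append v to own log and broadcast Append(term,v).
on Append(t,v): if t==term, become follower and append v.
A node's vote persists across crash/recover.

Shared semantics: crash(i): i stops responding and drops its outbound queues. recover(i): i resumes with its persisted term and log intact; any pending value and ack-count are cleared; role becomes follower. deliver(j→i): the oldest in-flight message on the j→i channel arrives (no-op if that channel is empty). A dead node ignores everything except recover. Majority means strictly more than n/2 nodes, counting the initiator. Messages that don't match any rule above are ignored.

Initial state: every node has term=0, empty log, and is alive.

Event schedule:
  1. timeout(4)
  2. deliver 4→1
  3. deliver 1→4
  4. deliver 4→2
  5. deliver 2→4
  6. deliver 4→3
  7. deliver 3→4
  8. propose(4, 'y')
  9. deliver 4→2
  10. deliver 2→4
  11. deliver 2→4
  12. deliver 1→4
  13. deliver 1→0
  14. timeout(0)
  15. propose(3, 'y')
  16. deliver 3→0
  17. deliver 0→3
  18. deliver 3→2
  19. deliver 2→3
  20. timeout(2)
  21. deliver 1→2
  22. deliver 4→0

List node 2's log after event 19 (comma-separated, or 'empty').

e1 timeout(4): 4[cand,t=1,-]
e2 deliver 4→1: 1[foll,t=1,-]
e3 deliver 1→4: ·
e4 deliver 4→2: 2[foll,t=1,-]
e5 deliver 2→4: 4[lead,t=1,-]
e6 deliver 4→3: 3[foll,t=1,-]
e7 deliver 3→4: ·
e8 propose(4,'y'): 4[lead,t=1,y]
e9 deliver 4→2: 2[foll,t=1,y]
e10 deliver 2→4: ·
e11 deliver 2→4: ·
e12 deliver 1→4: ·
e13 deliver 1→0: ·
e14 timeout(0): 0[cand,t=1,-]
e15 propose(3,'y'): ·
e16 deliver 3→0: ·
e17 deliver 0→3: ·
e18 deliver 3→2: ·
e19 deliver 2→3: ·

y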